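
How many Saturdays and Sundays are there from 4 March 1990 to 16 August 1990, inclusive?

47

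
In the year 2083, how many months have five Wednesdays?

4

A month has five Wednesdays exactly when Wednesday falls within its first (length − 28) days.
Jan: 31 days, starts Fri → 5 of Fri, Sat, Sun
Feb: 28 days, starts Mon → 5 of (none)
Mar: 31 days, starts Mon → 5 of Mon, Tue, Wed ✓
Apr: 30 days, starts Thu → 5 of Thu, Fri
May: 31 days, starts Sat → 5 of Sat, Sun, Mon
Jun: 30 days, starts Tue → 5 of Tue, Wed ✓
Jul: 31 days, starts Thu → 5 of Thu, Fri, Sat
Aug: 31 days, starts Sun → 5 of Sun, Mon, Tue
Sep: 30 days, starts Wed → 5 of Wed, Thu ✓
Oct: 31 days, starts Fri → 5 of Fri, Sat, Sun
Nov: 30 days, starts Mon → 5 of Mon, Tue
Dec: 31 days, starts Wed → 5 of Wed, Thu, Fri ✓
Months with five Wednesdays: Mar, Jun, Sep, Dec.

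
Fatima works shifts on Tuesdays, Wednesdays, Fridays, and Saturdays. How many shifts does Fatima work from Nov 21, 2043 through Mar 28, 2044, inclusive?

Nov 21, 2043 is a Saturday.
The range spans 129 days (inclusive of both endpoints).
129 = 7 × 18 + 3, so there are 18 full weeks plus 3 extra days.
Each full week contributes 4 days from the set (Tue, Wed, Fri, Sat): 18 × 4 = 72.
The 3 extra days are Saturday, Sunday, Monday — 1 of them qualifies.
Total: 72 + 1 = 73.

73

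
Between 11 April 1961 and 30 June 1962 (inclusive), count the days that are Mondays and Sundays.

11 April 1961 is a Tuesday.
The range spans 446 days (inclusive of both endpoints).
446 = 7 × 63 + 5, so there are 63 full weeks plus 5 extra days.
Each full week contributes 2 days from the set (Mon, Sun): 63 × 2 = 126.
The 5 extra days are Tue, Wed, Thu, Fri, Sat — none qualify.
Total: 126 + 0 = 126.

126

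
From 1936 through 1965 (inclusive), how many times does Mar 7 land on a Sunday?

5

Day of week of March 7 in each year:
1936: Sat, 1937: Sun ✓, 1938: Mon, 1939: Tue, 1940: Thu, 1941: Fri, 1942: Sat, 1943: Sun ✓, 1944: Tue, 1945: Wed, 1946: Thu, 1947: Fri, 1948: Sun ✓, 1949: Mon, 1950: Tue, 1951: Wed, 1952: Fri, 1953: Sat, 1954: Sun ✓, 1955: Mon, 1956: Wed, 1957: Thu, 1958: Fri, 1959: Sat, 1960: Mon, 1961: Tue, 1962: Wed, 1963: Thu, 1964: Sat, 1965: Sun ✓
Sundays: 1937, 1943, 1948, 1954, 1965.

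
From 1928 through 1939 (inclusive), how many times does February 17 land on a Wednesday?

Day of week of February 17 in each year:
1928: Fri, 1929: Sun, 1930: Mon, 1931: Tue, 1932: Wed ✓, 1933: Fri, 1934: Sat, 1935: Sun, 1936: Mon, 1937: Wed ✓, 1938: Thu, 1939: Fri
Wednesdays: 1932, 1937.

2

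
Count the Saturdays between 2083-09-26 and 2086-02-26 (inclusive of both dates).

2083-09-26 is a Sunday.
From 2083-09-26 to 2086-02-26 is 885 days inclusive.
885 = 7 × 126 + 3, so there are 126 full weeks plus 3 extra days.
Each full week contributes one Saturday: 126 so far.
The 3 extra days are Sunday, Monday, Tuesday — none qualify.
Total: 126 + 0 = 126.

126 Saturdays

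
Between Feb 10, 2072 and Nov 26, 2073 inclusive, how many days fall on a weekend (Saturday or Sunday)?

Feb 10, 2072 is a Wednesday.
From Feb 10, 2072 to Nov 26, 2073 is 656 days inclusive.
656 = 7 × 93 + 5, so there are 93 full weeks plus 5 extra days.
Each full week contributes 2 weekend days (Sat, Sun): 93 × 2 = 186.
The 5 extra days are Wed, Thu, Fri, Sat, Sun — 2 of them qualify.
Total: 186 + 2 = 188.

188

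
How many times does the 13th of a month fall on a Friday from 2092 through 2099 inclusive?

Friday-the-13ths by year:
2092: Jun
2093: Feb, Mar, Nov
2094: Aug
2095: May
2096: Jan, Apr, Jul
2097: Sep, Dec
2098: Jun
2099: Feb, Mar, Nov

15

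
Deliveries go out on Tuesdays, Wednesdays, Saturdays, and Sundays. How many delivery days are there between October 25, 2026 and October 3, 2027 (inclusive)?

October 25, 2026 is a Sunday.
The range spans 344 days (inclusive of both endpoints).
344 = 7 × 49 + 1, so there are 49 full weeks plus 1 extra day.
Each full week contributes 4 days from the set (Tue, Wed, Sat, Sun): 49 × 4 = 196.
The 1 extra day is Sun — 1 of them qualifies.
Total: 196 + 1 = 197.

197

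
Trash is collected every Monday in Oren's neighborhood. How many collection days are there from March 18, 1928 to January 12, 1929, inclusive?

43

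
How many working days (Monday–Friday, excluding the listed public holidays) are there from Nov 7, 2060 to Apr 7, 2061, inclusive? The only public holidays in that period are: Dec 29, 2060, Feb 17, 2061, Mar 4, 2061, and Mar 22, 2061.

Nov 7, 2060 is a Sunday.
From Nov 7, 2060 to Apr 7, 2061 is 152 days inclusive.
152 = 7 × 21 + 5, so there are 21 full weeks plus 5 extra days.
Each full week contributes 5 weekdays (Mon–Fri): 21 × 5 = 105.
The 5 extra days are Sunday, Monday, Tuesday, Wednesday, Thursday — 4 of them qualify.
Total: 105 + 4 = 109.
Holidays: Dec 29, 2060 (Wed); Feb 17, 2061 (Thu); Mar 4, 2061 (Fri); Mar 22, 2061 (Tue).
All 4 holidays fall on weekdays, so subtract 4.
Business days: 109 − 4 = 105.

105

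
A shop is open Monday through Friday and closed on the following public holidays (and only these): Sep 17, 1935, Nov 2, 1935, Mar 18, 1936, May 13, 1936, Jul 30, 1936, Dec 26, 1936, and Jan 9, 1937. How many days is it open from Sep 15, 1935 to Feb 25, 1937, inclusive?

Sep 15, 1935 is a Sunday.
The range spans 530 days (inclusive of both endpoints).
530 = 7 × 75 + 5, so there are 75 full weeks plus 5 extra days.
Each full week contributes 5 weekdays (Mon–Fri): 75 × 5 = 375.
The 5 extra days are Sunday, Monday, Tuesday, Wednesday, Thursday — 4 of them qualify.
Total: 375 + 4 = 379.
Holidays: Sep 17, 1935 (Tue); Nov 2, 1935 (Sat); Mar 18, 1936 (Wed); May 13, 1936 (Wed); Jul 30, 1936 (Thu); Dec 26, 1936 (Sat); Jan 9, 1937 (Sat).
4 of the 7 holidays fall on weekdays; the rest are weekends and were already excluded.
Business days: 379 − 4 = 375.

375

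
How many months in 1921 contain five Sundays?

4

A month has five Sundays exactly when Sunday falls within its first (length − 28) days.
Jan: 31 days, starts Sat → 5 of Sat, Sun, Mon ✓
Feb: 28 days, starts Tue → 5 of (none)
Mar: 31 days, starts Tue → 5 of Tue, Wed, Thu
Apr: 30 days, starts Fri → 5 of Fri, Sat
May: 31 days, starts Sun → 5 of Sun, Mon, Tue ✓
Jun: 30 days, starts Wed → 5 of Wed, Thu
Jul: 31 days, starts Fri → 5 of Fri, Sat, Sun ✓
Aug: 31 days, starts Mon → 5 of Mon, Tue, Wed
Sep: 30 days, starts Thu → 5 of Thu, Fri
Oct: 31 days, starts Sat → 5 of Sat, Sun, Mon ✓
Nov: 30 days, starts Tue → 5 of Tue, Wed
Dec: 31 days, starts Thu → 5 of Thu, Fri, Sat
Months with five Sundays: Jan, May, Jul, Oct.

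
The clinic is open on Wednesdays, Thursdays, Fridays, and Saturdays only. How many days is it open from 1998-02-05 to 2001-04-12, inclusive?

1998-02-05 is a Thursday.
The range spans 1163 days (inclusive of both endpoints).
1163 = 7 × 166 + 1, so there are 166 full weeks plus 1 extra day.
Each full week contributes 4 days from the set (Wed, Thu, Fri, Sat): 166 × 4 = 664.
The 1 extra day is Thursday — 1 of them qualifies.
Total: 664 + 1 = 665.

665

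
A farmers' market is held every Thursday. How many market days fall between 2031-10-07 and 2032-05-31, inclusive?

34

2031-10-07 is a Tuesday.
From 2031-10-07 to 2032-05-31 is 238 days inclusive.
238 = 7 × 34, so the span is exactly 34 full weeks.
Each full week contributes one Thursday: 34 so far.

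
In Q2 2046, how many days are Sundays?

13

2046-04-01 is a Sunday.
The range spans 91 days (inclusive of both endpoints).
91 = 7 × 13, so the span is exactly 13 full weeks.
Each full week contributes one Sunday: 13 so far.
Total: 13.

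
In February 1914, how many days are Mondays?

4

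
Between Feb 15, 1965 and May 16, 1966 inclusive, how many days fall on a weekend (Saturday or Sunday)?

Feb 15, 1965 is a Monday.
That's 456 days from start to end, counting both.
456 = 7 × 65 + 1, so there are 65 full weeks plus 1 extra day.
Each full week contributes 2 weekend days (Sat, Sun): 65 × 2 = 130.
The 1 extra day is Monday — none qualify.
Total: 130 + 0 = 130.

130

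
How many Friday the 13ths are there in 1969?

The 13th falls on a Friday when the month's 13th has weekday Fri.
Jan 13 is Mon; Feb 13 is Thu; Mar 13 is Thu; Apr 13 is Sun; May 13 is Tue; Jun 13 is Fri ✓; Jul 13 is Sun; Aug 13 is Wed; Sep 13 is Sat; Oct 13 is Mon; Nov 13 is Thu; Dec 13 is Sat.
Friday the 13ths: Jun.

1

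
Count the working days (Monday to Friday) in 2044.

261

2044-01-01 is a Friday.
The range spans 366 days (inclusive of both endpoints).
366 = 7 × 52 + 2, so there are 52 full weeks plus 2 extra days.
Each full week contributes 5 weekdays (Mon–Fri): 52 × 5 = 260.
The 2 extra days are Fri, Sat — 1 of them qualifies.
Total: 260 + 1 = 261.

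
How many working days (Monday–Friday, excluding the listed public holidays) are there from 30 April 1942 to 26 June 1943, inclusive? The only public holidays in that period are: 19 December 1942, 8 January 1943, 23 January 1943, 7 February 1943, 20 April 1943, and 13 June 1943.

300 working days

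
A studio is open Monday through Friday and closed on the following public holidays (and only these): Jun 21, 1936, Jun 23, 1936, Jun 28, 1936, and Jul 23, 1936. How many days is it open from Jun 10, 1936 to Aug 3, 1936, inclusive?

37

Jun 10, 1936 is a Wednesday.
That's 55 days from start to end, counting both.
55 = 7 × 7 + 6, so there are 7 full weeks plus 6 extra days.
Each full week contributes 5 weekdays (Mon–Fri): 7 × 5 = 35.
The 6 extra days are Wed, Thu, Fri, Sat, Sun, Mon — 4 of them qualify.
Total: 35 + 4 = 39.
Holidays: Jun 21, 1936 (Sun); Jun 23, 1936 (Tue); Jun 28, 1936 (Sun); Jul 23, 1936 (Thu).
2 of the 4 holidays fall on weekdays; the rest are weekends and were already excluded.
Business days: 39 − 2 = 37.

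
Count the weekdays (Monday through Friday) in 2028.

Jan 1, 2028 is a Saturday.
That's 366 days from start to end, counting both.
366 = 7 × 52 + 2, so there are 52 full weeks plus 2 extra days.
Each full week contributes 5 weekdays (Mon–Fri): 52 × 5 = 260.
The 2 extra days are Saturday, Sunday — none qualify.
Total: 260 + 0 = 260.

260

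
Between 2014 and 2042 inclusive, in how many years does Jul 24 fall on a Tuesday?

Day of week of July 24 in each year:
2014: Thu, 2015: Fri, 2016: Sun, 2017: Mon, 2018: Tue ✓, 2019: Wed, 2020: Fri, 2021: Sat, 2022: Sun, 2023: Mon, 2024: Wed, 2025: Thu, 2026: Fri, 2027: Sat, 2028: Mon, 2029: Tue ✓, 2030: Wed, 2031: Thu, 2032: Sat, 2033: Sun, 2034: Mon, 2035: Tue ✓, 2036: Thu, 2037: Fri, 2038: Sat, 2039: Sun, 2040: Tue ✓, 2041: Wed, 2042: Thu
Tuesdays: 2018, 2029, 2035, 2040.

4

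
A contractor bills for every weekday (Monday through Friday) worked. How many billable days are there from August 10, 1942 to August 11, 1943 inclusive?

August 10, 1942 is a Monday.
That's 367 days from start to end, counting both.
367 = 7 × 52 + 3, so there are 52 full weeks plus 3 extra days.
Each full week contributes 5 weekdays (Mon–Fri): 52 × 5 = 260.
The 3 extra days are Mon, Tue, Wed — 3 of them qualify.
Total: 260 + 3 = 263.

263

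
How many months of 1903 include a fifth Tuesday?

4

A month has five Tuesdays exactly when Tuesday falls within its first (length − 28) days.
Jan: 31 days, starts Thu → 5 of Thu, Fri, Sat
Feb: 28 days, starts Sun → 5 of (none)
Mar: 31 days, starts Sun → 5 of Sun, Mon, Tue ✓
Apr: 30 days, starts Wed → 5 of Wed, Thu
May: 31 days, starts Fri → 5 of Fri, Sat, Sun
Jun: 30 days, starts Mon → 5 of Mon, Tue ✓
Jul: 31 days, starts Wed → 5 of Wed, Thu, Fri
Aug: 31 days, starts Sat → 5 of Sat, Sun, Mon
Sep: 30 days, starts Tue → 5 of Tue, Wed ✓
Oct: 31 days, starts Thu → 5 of Thu, Fri, Sat
Nov: 30 days, starts Sun → 5 of Sun, Mon
Dec: 31 days, starts Tue → 5 of Tue, Wed, Thu ✓
Months with five Tuesdays: Mar, Jun, Sep, Dec.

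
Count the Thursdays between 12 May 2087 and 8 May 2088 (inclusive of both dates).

12 May 2087 is a Monday.
That's 363 days from start to end, counting both.
363 = 7 × 51 + 6, so there are 51 full weeks plus 6 extra days.
Each full week contributes one Thursday: 51 so far.
The 6 extra days are Mon, Tue, Wed, Thu, Fri, Sat — 1 of them qualifies.
Total: 51 + 1 = 52.

52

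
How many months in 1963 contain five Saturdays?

4

A month has five Saturdays exactly when Saturday falls within its first (length − 28) days.
Jan: 31 days, starts Tue → 5 of Tue, Wed, Thu
Feb: 28 days, starts Fri → 5 of (none)
Mar: 31 days, starts Fri → 5 of Fri, Sat, Sun ✓
Apr: 30 days, starts Mon → 5 of Mon, Tue
May: 31 days, starts Wed → 5 of Wed, Thu, Fri
Jun: 30 days, starts Sat → 5 of Sat, Sun ✓
Jul: 31 days, starts Mon → 5 of Mon, Tue, Wed
Aug: 31 days, starts Thu → 5 of Thu, Fri, Sat ✓
Sep: 30 days, starts Sun → 5 of Sun, Mon
Oct: 31 days, starts Tue → 5 of Tue, Wed, Thu
Nov: 30 days, starts Fri → 5 of Fri, Sat ✓
Dec: 31 days, starts Sun → 5 of Sun, Mon, Tue
Months with five Saturdays: Mar, Jun, Aug, Nov.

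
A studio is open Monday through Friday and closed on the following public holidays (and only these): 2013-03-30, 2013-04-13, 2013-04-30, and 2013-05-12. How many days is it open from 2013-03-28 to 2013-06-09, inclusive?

51 business days

2013-03-28 is a Thursday.
That's 74 days from start to end, counting both.
74 = 7 × 10 + 4, so there are 10 full weeks plus 4 extra days.
Each full week contributes 5 weekdays (Mon–Fri): 10 × 5 = 50.
The 4 extra days are Thursday, Friday, Saturday, Sunday — 2 of them qualify.
Total: 50 + 2 = 52.
Holidays: 2013-03-30 (Sat); 2013-04-13 (Sat); 2013-04-30 (Tue); 2013-05-12 (Sun).
1 of the 4 holidays fall on weekdays; the rest are weekends and were already excluded.
Business days: 52 − 1 = 51.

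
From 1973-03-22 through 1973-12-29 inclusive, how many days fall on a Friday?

1973-03-22 is a Thursday.
The range spans 283 days (inclusive of both endpoints).
283 = 7 × 40 + 3, so there are 40 full weeks plus 3 extra days.
Each full week contributes one Friday: 40 so far.
The 3 extra days are Thursday, Friday, Saturday — 1 of them qualifies.
Total: 40 + 1 = 41.

41 Fridays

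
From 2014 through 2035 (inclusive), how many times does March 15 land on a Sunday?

3

Day of week of March 15 in each year:
2014: Sat, 2015: Sun ✓, 2016: Tue, 2017: Wed, 2018: Thu, 2019: Fri, 2020: Sun ✓, 2021: Mon, 2022: Tue, 2023: Wed, 2024: Fri, 2025: Sat, 2026: Sun ✓, 2027: Mon, 2028: Wed, 2029: Thu, 2030: Fri, 2031: Sat, 2032: Mon, 2033: Tue, 2034: Wed, 2035: Thu
Sundays: 2015, 2020, 2026.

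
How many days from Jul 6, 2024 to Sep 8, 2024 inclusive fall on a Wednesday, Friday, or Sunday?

28

Jul 6, 2024 is a Saturday.
That's 65 days from start to end, counting both.
65 = 7 × 9 + 2, so there are 9 full weeks plus 2 extra days.
Each full week contributes 3 days from the set (Wed, Fri, Sun): 9 × 3 = 27.
The 2 extra days are Sat, Sun — 1 of them qualifies.
Total: 27 + 1 = 28.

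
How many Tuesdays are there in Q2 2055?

13

Apr 1, 2055 is a Thursday.
That's 91 days from start to end, counting both.
91 = 7 × 13, so the span is exactly 13 full weeks.
Each full week contributes one Tuesday: 13 so far.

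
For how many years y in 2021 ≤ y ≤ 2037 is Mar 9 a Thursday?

3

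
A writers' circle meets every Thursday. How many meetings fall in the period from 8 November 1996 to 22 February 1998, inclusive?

8 November 1996 is a Friday.
From 8 November 1996 to 22 February 1998 is 472 days inclusive.
472 = 7 × 67 + 3, so there are 67 full weeks plus 3 extra days.
Each full week contributes one Thursday: 67 so far.
The 3 extra days are Fri, Sat, Sun — none qualify.
Total: 67 + 0 = 67.

67 Thursdays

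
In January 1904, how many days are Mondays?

4

January 1, 1904 is a Friday.
The range spans 31 days (inclusive of both endpoints).
31 = 7 × 4 + 3, so there are 4 full weeks plus 3 extra days.
Each full week contributes one Monday: 4 so far.
The 3 extra days are Fri, Sat, Sun — none qualify.
Total: 4 + 0 = 4.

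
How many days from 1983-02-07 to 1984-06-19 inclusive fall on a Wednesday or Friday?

142

1983-02-07 is a Monday.
The range spans 499 days (inclusive of both endpoints).
499 = 7 × 71 + 2, so there are 71 full weeks plus 2 extra days.
Each full week contributes 2 days from the set (Wed, Fri): 71 × 2 = 142.
The 2 extra days are Mon, Tue — none qualify.
Total: 142 + 0 = 142.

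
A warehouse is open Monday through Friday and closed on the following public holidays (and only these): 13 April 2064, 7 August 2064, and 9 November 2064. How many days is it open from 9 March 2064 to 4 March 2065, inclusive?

9 March 2064 is a Sunday.
The range spans 361 days (inclusive of both endpoints).
361 = 7 × 51 + 4, so there are 51 full weeks plus 4 extra days.
Each full week contributes 5 weekdays (Mon–Fri): 51 × 5 = 255.
The 4 extra days are Sunday, Monday, Tuesday, Wednesday — 3 of them qualify.
Total: 255 + 3 = 258.
Holidays: 13 April 2064 (Sun); 7 August 2064 (Thu); 9 November 2064 (Sun).
1 of the 3 holidays fall on weekdays; the rest are weekends and were already excluded.
Business days: 258 − 1 = 257.

257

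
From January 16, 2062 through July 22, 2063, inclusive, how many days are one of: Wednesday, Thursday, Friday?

237

January 16, 2062 is a Monday.
From January 16, 2062 to July 22, 2063 is 553 days inclusive.
553 = 7 × 79, so the span is exactly 79 full weeks.
Each full week contributes 3 days from the set (Wed, Thu, Fri): 79 × 3 = 237.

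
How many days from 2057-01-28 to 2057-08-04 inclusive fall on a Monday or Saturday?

54

2057-01-28 is a Sunday.
From 2057-01-28 to 2057-08-04 is 189 days inclusive.
189 = 7 × 27, so the span is exactly 27 full weeks.
Each full week contributes 2 days from the set (Mon, Sat): 27 × 2 = 54.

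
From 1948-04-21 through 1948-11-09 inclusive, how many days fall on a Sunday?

29

1948-04-21 is a Wednesday.
The range spans 203 days (inclusive of both endpoints).
203 = 7 × 29, so the span is exactly 29 full weeks.
Each full week contributes one Sunday: 29 so far.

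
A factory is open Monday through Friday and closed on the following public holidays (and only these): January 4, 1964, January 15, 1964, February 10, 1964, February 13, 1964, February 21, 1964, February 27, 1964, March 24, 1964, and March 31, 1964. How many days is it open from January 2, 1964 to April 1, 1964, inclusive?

January 2, 1964 is a Thursday.
The range spans 91 days (inclusive of both endpoints).
91 = 7 × 13, so the span is exactly 13 full weeks.
Each full week contributes 5 weekdays (Mon–Fri): 13 × 5 = 65.
Total: 65.
Holidays: January 4, 1964 (Sat); January 15, 1964 (Wed); February 10, 1964 (Mon); February 13, 1964 (Thu); February 21, 1964 (Fri); February 27, 1964 (Thu); March 24, 1964 (Tue); March 31, 1964 (Tue).
7 of the 8 holidays fall on weekdays; the rest are weekends and were already excluded.
Business days: 65 − 7 = 58.

58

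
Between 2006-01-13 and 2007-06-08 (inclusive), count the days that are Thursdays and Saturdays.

146

2006-01-13 is a Friday.
From 2006-01-13 to 2007-06-08 is 512 days inclusive.
512 = 7 × 73 + 1, so there are 73 full weeks plus 1 extra day.
Each full week contributes 2 days from the set (Thu, Sat): 73 × 2 = 146.
The 1 extra day is Friday — none qualify.
Total: 146 + 0 = 146.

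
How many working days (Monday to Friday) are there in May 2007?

23 weekdays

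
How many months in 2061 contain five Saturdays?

5

A month has five Saturdays exactly when Saturday falls within its first (length − 28) days.
Jan: 31 days, starts Sat → 5 of Sat, Sun, Mon ✓
Feb: 28 days, starts Tue → 5 of (none)
Mar: 31 days, starts Tue → 5 of Tue, Wed, Thu
Apr: 30 days, starts Fri → 5 of Fri, Sat ✓
May: 31 days, starts Sun → 5 of Sun, Mon, Tue
Jun: 30 days, starts Wed → 5 of Wed, Thu
Jul: 31 days, starts Fri → 5 of Fri, Sat, Sun ✓
Aug: 31 days, starts Mon → 5 of Mon, Tue, Wed
Sep: 30 days, starts Thu → 5 of Thu, Fri
Oct: 31 days, starts Sat → 5 of Sat, Sun, Mon ✓
Nov: 30 days, starts Tue → 5 of Tue, Wed
Dec: 31 days, starts Thu → 5 of Thu, Fri, Sat ✓
Months with five Saturdays: Jan, Apr, Jul, Oct, Dec.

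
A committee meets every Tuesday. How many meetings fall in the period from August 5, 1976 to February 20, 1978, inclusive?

80

August 5, 1976 is a Thursday.
The range spans 565 days (inclusive of both endpoints).
565 = 7 × 80 + 5, so there are 80 full weeks plus 5 extra days.
Each full week contributes one Tuesday: 80 so far.
The 5 extra days are Thu, Fri, Sat, Sun, Mon — none qualify.
Total: 80 + 0 = 80.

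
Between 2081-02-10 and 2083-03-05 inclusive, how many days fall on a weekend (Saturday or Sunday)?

214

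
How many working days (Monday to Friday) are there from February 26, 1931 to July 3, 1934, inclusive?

874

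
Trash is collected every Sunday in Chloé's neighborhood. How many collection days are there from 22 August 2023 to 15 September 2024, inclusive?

22 August 2023 is a Tuesday.
That's 391 days from start to end, counting both.
391 = 7 × 55 + 6, so there are 55 full weeks plus 6 extra days.
Each full week contributes one Sunday: 55 so far.
The 6 extra days are Tuesday, Wednesday, Thursday, Friday, Saturday, Sunday — 1 of them qualifies.
Total: 55 + 1 = 56.

56 Sundays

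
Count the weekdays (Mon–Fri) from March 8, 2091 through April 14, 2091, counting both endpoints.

27 weekdays

March 8, 2091 is a Thursday.
The range spans 38 days (inclusive of both endpoints).
38 = 7 × 5 + 3, so there are 5 full weeks plus 3 extra days.
Each full week contributes 5 weekdays (Mon–Fri): 5 × 5 = 25.
The 3 extra days are Thu, Fri, Sat — 2 of them qualify.
Total: 25 + 2 = 27.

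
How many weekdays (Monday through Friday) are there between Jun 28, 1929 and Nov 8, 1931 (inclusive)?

616 weekdays

Jun 28, 1929 is a Friday.
From Jun 28, 1929 to Nov 8, 1931 is 864 days inclusive.
864 = 7 × 123 + 3, so there are 123 full weeks plus 3 extra days.
Each full week contributes 5 weekdays (Mon–Fri): 123 × 5 = 615.
The 3 extra days are Fri, Sat, Sun — 1 of them qualifies.
Total: 615 + 1 = 616.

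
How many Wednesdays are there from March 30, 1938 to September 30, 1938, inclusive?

27 Wednesdays

March 30, 1938 is a Wednesday.
That's 185 days from start to end, counting both.
185 = 7 × 26 + 3, so there are 26 full weeks plus 3 extra days.
Each full week contributes one Wednesday: 26 so far.
The 3 extra days are Wed, Thu, Fri — 1 of them qualifies.
Total: 26 + 1 = 27.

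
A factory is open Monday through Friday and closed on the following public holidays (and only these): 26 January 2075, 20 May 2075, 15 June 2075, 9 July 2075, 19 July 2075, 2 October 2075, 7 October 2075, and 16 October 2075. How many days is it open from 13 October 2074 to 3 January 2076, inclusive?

314

13 October 2074 is a Saturday.
That's 448 days from start to end, counting both.
448 = 7 × 64, so the span is exactly 64 full weeks.
Each full week contributes 5 weekdays (Mon–Fri): 64 × 5 = 320.
Holidays: 26 January 2075 (Sat); 20 May 2075 (Mon); 15 June 2075 (Sat); 9 July 2075 (Tue); 19 July 2075 (Fri); 2 October 2075 (Wed); 7 October 2075 (Mon); 16 October 2075 (Wed).
6 of the 8 holidays fall on weekdays; the rest are weekends and were already excluded.
Business days: 320 − 6 = 314.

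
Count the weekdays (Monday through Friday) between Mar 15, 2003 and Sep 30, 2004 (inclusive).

Mar 15, 2003 is a Saturday.
That's 566 days from start to end, counting both.
566 = 7 × 80 + 6, so there are 80 full weeks plus 6 extra days.
Each full week contributes 5 weekdays (Mon–Fri): 80 × 5 = 400.
The 6 extra days are Sat, Sun, Mon, Tue, Wed, Thu — 4 of them qualify.
Total: 400 + 4 = 404.

404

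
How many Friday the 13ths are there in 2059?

1

The 13th falls on a Friday when the month's 13th has weekday Fri.
Jan 13 is Mon; Feb 13 is Thu; Mar 13 is Thu; Apr 13 is Sun; May 13 is Tue; Jun 13 is Fri ✓; Jul 13 is Sun; Aug 13 is Wed; Sep 13 is Sat; Oct 13 is Mon; Nov 13 is Thu; Dec 13 is Sat.
Friday the 13ths: Jun.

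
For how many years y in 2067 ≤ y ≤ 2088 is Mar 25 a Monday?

4

Day of week of March 25 in each year:
2067: Fri, 2068: Sun, 2069: Mon ✓, 2070: Tue, 2071: Wed, 2072: Fri, 2073: Sat, 2074: Sun, 2075: Mon ✓, 2076: Wed, 2077: Thu, 2078: Fri, 2079: Sat, 2080: Mon ✓, 2081: Tue, 2082: Wed, 2083: Thu, 2084: Sat, 2085: Sun, 2086: Mon ✓, 2087: Tue, 2088: Thu
Mondays: 2069, 2075, 2080, 2086.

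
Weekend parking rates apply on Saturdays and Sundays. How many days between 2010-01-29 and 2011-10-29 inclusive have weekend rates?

183

2010-01-29 is a Friday.
The range spans 639 days (inclusive of both endpoints).
639 = 7 × 91 + 2, so there are 91 full weeks plus 2 extra days.
Each full week contributes 2 weekend days (Sat, Sun): 91 × 2 = 182.
The 2 extra days are Fri, Sat — 1 of them qualifies.
Total: 182 + 1 = 183.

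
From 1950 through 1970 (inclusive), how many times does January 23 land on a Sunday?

2

Day of week of January 23 in each year:
1950: Mon, 1951: Tue, 1952: Wed, 1953: Fri, 1954: Sat, 1955: Sun ✓, 1956: Mon, 1957: Wed, 1958: Thu, 1959: Fri, 1960: Sat, 1961: Mon, 1962: Tue, 1963: Wed, 1964: Thu, 1965: Sat, 1966: Sun ✓, 1967: Mon, 1968: Tue, 1969: Thu, 1970: Fri
Sundays: 1955, 1966.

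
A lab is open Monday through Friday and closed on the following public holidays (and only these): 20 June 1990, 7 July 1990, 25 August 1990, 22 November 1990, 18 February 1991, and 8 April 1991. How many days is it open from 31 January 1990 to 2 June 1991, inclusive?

31 January 1990 is a Wednesday.
The range spans 488 days (inclusive of both endpoints).
488 = 7 × 69 + 5, so there are 69 full weeks plus 5 extra days.
Each full week contributes 5 weekdays (Mon–Fri): 69 × 5 = 345.
The 5 extra days are Wed, Thu, Fri, Sat, Sun — 3 of them qualify.
Total: 345 + 3 = 348.
Holidays: 20 June 1990 (Wed); 7 July 1990 (Sat); 25 August 1990 (Sat); 22 November 1990 (Thu); 18 February 1991 (Mon); 8 April 1991 (Mon).
4 of the 6 holidays fall on weekdays; the rest are weekends and were already excluded.
Business days: 348 − 4 = 344.

344 working days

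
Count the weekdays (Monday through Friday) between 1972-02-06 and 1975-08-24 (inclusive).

1972-02-06 is a Sunday.
The range spans 1296 days (inclusive of both endpoints).
1296 = 7 × 185 + 1, so there are 185 full weeks plus 1 extra day.
Each full week contributes 5 weekdays (Mon–Fri): 185 × 5 = 925.
The 1 extra day is Sunday — none qualify.
Total: 925 + 0 = 925.

925 weekdays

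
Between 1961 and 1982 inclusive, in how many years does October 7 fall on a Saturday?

Day of week of October 7 in each year:
1961: Sat ✓, 1962: Sun, 1963: Mon, 1964: Wed, 1965: Thu, 1966: Fri, 1967: Sat ✓, 1968: Mon, 1969: Tue, 1970: Wed, 1971: Thu, 1972: Sat ✓, 1973: Sun, 1974: Mon, 1975: Tue, 1976: Thu, 1977: Fri, 1978: Sat ✓, 1979: Sun, 1980: Tue, 1981: Wed, 1982: Thu
Saturdays: 1961, 1967, 1972, 1978.

4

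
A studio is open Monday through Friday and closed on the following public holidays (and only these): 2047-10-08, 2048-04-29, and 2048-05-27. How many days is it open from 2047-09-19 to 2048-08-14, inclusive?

234 working days

2047-09-19 is a Thursday.
That's 331 days from start to end, counting both.
331 = 7 × 47 + 2, so there are 47 full weeks plus 2 extra days.
Each full week contributes 5 weekdays (Mon–Fri): 47 × 5 = 235.
The 2 extra days are Thursday, Friday — 2 of them qualify.
Total: 235 + 2 = 237.
Holidays: 2047-10-08 (Tue); 2048-04-29 (Wed); 2048-05-27 (Wed).
All 3 holidays fall on weekdays, so subtract 3.
Business days: 237 − 3 = 234.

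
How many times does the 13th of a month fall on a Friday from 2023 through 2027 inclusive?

9

Friday-the-13ths by year:
2023: Jan, Oct
2024: Sep, Dec
2025: Jun
2026: Feb, Mar, Nov
2027: Aug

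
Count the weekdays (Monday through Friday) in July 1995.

Jul 1, 1995 is a Saturday.
That's 31 days from start to end, counting both.
31 = 7 × 4 + 3, so there are 4 full weeks plus 3 extra days.
Each full week contributes 5 weekdays (Mon–Fri): 4 × 5 = 20.
The 3 extra days are Sat, Sun, Mon — 1 of them qualifies.
Total: 20 + 1 = 21.

21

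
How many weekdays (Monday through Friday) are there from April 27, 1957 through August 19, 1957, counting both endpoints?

April 27, 1957 is a Saturday.
That's 115 days from start to end, counting both.
115 = 7 × 16 + 3, so there are 16 full weeks plus 3 extra days.
Each full week contributes 5 weekdays (Mon–Fri): 16 × 5 = 80.
The 3 extra days are Saturday, Sunday, Monday — 1 of them qualifies.
Total: 80 + 1 = 81.

81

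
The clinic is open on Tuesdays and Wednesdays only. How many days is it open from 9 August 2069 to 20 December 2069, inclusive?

38

9 August 2069 is a Friday.
From 9 August 2069 to 20 December 2069 is 134 days inclusive.
134 = 7 × 19 + 1, so there are 19 full weeks plus 1 extra day.
Each full week contributes 2 days from the set (Tue, Wed): 19 × 2 = 38.
The 1 extra day is Friday — none qualify.
Total: 38 + 0 = 38.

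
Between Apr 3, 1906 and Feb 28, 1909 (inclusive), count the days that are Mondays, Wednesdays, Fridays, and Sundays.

607

Apr 3, 1906 is a Tuesday.
From Apr 3, 1906 to Feb 28, 1909 is 1063 days inclusive.
1063 = 7 × 151 + 6, so there are 151 full weeks plus 6 extra days.
Each full week contributes 4 days from the set (Mon, Wed, Fri, Sun): 151 × 4 = 604.
The 6 extra days are Tue, Wed, Thu, Fri, Sat, Sun — 3 of them qualify.
Total: 604 + 3 = 607.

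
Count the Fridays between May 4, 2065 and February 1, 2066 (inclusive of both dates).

May 4, 2065 is a Monday.
That's 274 days from start to end, counting both.
274 = 7 × 39 + 1, so there are 39 full weeks plus 1 extra day.
Each full week contributes one Friday: 39 so far.
The 1 extra day is Monday — none qualify.
Total: 39 + 0 = 39.

39 Fridays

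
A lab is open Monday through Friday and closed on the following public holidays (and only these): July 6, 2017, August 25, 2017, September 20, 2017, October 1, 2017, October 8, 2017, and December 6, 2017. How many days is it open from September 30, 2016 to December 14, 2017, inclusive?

311 working days

September 30, 2016 is a Friday.
That's 441 days from start to end, counting both.
441 = 7 × 63, so the span is exactly 63 full weeks.
Each full week contributes 5 weekdays (Mon–Fri): 63 × 5 = 315.
Total: 315.
Holidays: July 6, 2017 (Thu); August 25, 2017 (Fri); September 20, 2017 (Wed); October 1, 2017 (Sun); October 8, 2017 (Sun); December 6, 2017 (Wed).
4 of the 6 holidays fall on weekdays; the rest are weekends and were already excluded.
Business days: 315 − 4 = 311.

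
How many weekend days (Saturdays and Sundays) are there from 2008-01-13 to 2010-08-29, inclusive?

2008-01-13 is a Sunday.
That's 960 days from start to end, counting both.
960 = 7 × 137 + 1, so there are 137 full weeks plus 1 extra day.
Each full week contributes 2 weekend days (Sat, Sun): 137 × 2 = 274.
The 1 extra day is Sunday — 1 of them qualifies.
Total: 274 + 1 = 275.

275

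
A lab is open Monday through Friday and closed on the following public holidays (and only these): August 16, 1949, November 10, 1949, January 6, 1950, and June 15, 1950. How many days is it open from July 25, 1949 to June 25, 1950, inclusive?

236 business days

July 25, 1949 is a Monday.
The range spans 336 days (inclusive of both endpoints).
336 = 7 × 48, so the span is exactly 48 full weeks.
Each full week contributes 5 weekdays (Mon–Fri): 48 × 5 = 240.
Holidays: August 16, 1949 (Tue); November 10, 1949 (Thu); January 6, 1950 (Fri); June 15, 1950 (Thu).
All 4 holidays fall on weekdays, so subtract 4.
Business days: 240 − 4 = 236.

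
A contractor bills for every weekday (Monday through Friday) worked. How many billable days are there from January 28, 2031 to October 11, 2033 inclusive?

706 weekdays

January 28, 2031 is a Tuesday.
From January 28, 2031 to October 11, 2033 is 988 days inclusive.
988 = 7 × 141 + 1, so there are 141 full weeks plus 1 extra day.
Each full week contributes 5 weekdays (Mon–Fri): 141 × 5 = 705.
The 1 extra day is Tue — 1 of them qualifies.
Total: 705 + 1 = 706.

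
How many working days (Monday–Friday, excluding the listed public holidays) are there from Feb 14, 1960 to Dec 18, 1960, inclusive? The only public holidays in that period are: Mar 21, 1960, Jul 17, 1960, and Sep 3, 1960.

Feb 14, 1960 is a Sunday.
That's 309 days from start to end, counting both.
309 = 7 × 44 + 1, so there are 44 full weeks plus 1 extra day.
Each full week contributes 5 weekdays (Mon–Fri): 44 × 5 = 220.
The 1 extra day is Sunday — none qualify.
Total: 220 + 0 = 220.
Holidays: Mar 21, 1960 (Mon); Jul 17, 1960 (Sun); Sep 3, 1960 (Sat).
1 of the 3 holidays fall on weekdays; the rest are weekends and were already excluded.
Business days: 220 − 1 = 219.

219 working days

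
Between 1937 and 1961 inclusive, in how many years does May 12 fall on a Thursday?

4

Day of week of May 12 in each year:
1937: Wed, 1938: Thu ✓, 1939: Fri, 1940: Sun, 1941: Mon, 1942: Tue, 1943: Wed, 1944: Fri, 1945: Sat, 1946: Sun, 1947: Mon, 1948: Wed, 1949: Thu ✓, 1950: Fri, 1951: Sat, 1952: Mon, 1953: Tue, 1954: Wed, 1955: Thu ✓, 1956: Sat, 1957: Sun, 1958: Mon, 1959: Tue, 1960: Thu ✓, 1961: Fri
Thursdays: 1938, 1949, 1955, 1960.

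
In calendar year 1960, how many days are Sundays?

1 January 1960 is a Friday.
That's 366 days from start to end, counting both.
366 = 7 × 52 + 2, so there are 52 full weeks plus 2 extra days.
Each full week contributes one Sunday: 52 so far.
The 2 extra days are Fri, Sat — none qualify.
Total: 52 + 0 = 52.

52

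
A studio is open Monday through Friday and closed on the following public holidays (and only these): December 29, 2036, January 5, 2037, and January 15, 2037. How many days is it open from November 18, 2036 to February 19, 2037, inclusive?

65

November 18, 2036 is a Tuesday.
The range spans 94 days (inclusive of both endpoints).
94 = 7 × 13 + 3, so there are 13 full weeks plus 3 extra days.
Each full week contributes 5 weekdays (Mon–Fri): 13 × 5 = 65.
The 3 extra days are Tue, Wed, Thu — 3 of them qualify.
Total: 65 + 3 = 68.
Holidays: December 29, 2036 (Mon); January 5, 2037 (Mon); January 15, 2037 (Thu).
All 3 holidays fall on weekdays, so subtract 3.
Business days: 68 − 3 = 65.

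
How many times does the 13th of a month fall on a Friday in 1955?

The 13th falls on a Friday when the month's 13th has weekday Fri.
Jan 13 is Thu; Feb 13 is Sun; Mar 13 is Sun; Apr 13 is Wed; May 13 is Fri ✓; Jun 13 is Mon; Jul 13 is Wed; Aug 13 is Sat; Sep 13 is Tue; Oct 13 is Thu; Nov 13 is Sun; Dec 13 is Tue.
Friday the 13ths: May.

1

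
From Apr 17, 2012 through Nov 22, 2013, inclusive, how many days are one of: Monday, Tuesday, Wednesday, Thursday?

335

Apr 17, 2012 is a Tuesday.
The range spans 585 days (inclusive of both endpoints).
585 = 7 × 83 + 4, so there are 83 full weeks plus 4 extra days.
Each full week contributes 4 days from the set (Mon, Tue, Wed, Thu): 83 × 4 = 332.
The 4 extra days are Tue, Wed, Thu, Fri — 3 of them qualify.
Total: 332 + 3 = 335.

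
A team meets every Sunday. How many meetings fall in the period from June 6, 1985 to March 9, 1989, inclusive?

June 6, 1985 is a Thursday.
That's 1373 days from start to end, counting both.
1373 = 7 × 196 + 1, so there are 196 full weeks plus 1 extra day.
Each full week contributes one Sunday: 196 so far.
The 1 extra day is Thursday — none qualify.
Total: 196 + 0 = 196.

196 Sundays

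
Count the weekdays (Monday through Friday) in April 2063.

21

April 1, 2063 is a Sunday.
The range spans 30 days (inclusive of both endpoints).
30 = 7 × 4 + 2, so there are 4 full weeks plus 2 extra days.
Each full week contributes 5 weekdays (Mon–Fri): 4 × 5 = 20.
The 2 extra days are Sunday, Monday — 1 of them qualifies.
Total: 20 + 1 = 21.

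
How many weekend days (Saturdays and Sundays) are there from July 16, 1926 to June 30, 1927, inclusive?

July 16, 1926 is a Friday.
The range spans 350 days (inclusive of both endpoints).
350 = 7 × 50, so the span is exactly 50 full weeks.
Each full week contributes 2 weekend days (Sat, Sun): 50 × 2 = 100.

100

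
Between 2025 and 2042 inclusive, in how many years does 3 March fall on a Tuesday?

Day of week of March 3 in each year:
2025: Mon, 2026: Tue ✓, 2027: Wed, 2028: Fri, 2029: Sat, 2030: Sun, 2031: Mon, 2032: Wed, 2033: Thu, 2034: Fri, 2035: Sat, 2036: Mon, 2037: Tue ✓, 2038: Wed, 2039: Thu, 2040: Sat, 2041: Sun, 2042: Mon
Tuesdays: 2026, 2037.

2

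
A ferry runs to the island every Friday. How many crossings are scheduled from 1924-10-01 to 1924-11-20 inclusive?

1924-10-01 is a Wednesday.
From 1924-10-01 to 1924-11-20 is 51 days inclusive.
51 = 7 × 7 + 2, so there are 7 full weeks plus 2 extra days.
Each full week contributes one Friday: 7 so far.
The 2 extra days are Wed, Thu — none qualify.
Total: 7 + 0 = 7.

7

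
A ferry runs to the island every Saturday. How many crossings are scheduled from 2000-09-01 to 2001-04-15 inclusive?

33 Saturdays

2000-09-01 is a Friday.
That's 227 days from start to end, counting both.
227 = 7 × 32 + 3, so there are 32 full weeks plus 3 extra days.
Each full week contributes one Saturday: 32 so far.
The 3 extra days are Fri, Sat, Sun — 1 of them qualifies.
Total: 32 + 1 = 33.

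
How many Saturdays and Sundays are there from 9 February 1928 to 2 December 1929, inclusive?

9 February 1928 is a Thursday.
The range spans 663 days (inclusive of both endpoints).
663 = 7 × 94 + 5, so there are 94 full weeks plus 5 extra days.
Each full week contributes 2 weekend days (Sat, Sun): 94 × 2 = 188.
The 5 extra days are Thu, Fri, Sat, Sun, Mon — 2 of them qualify.
Total: 188 + 2 = 190.

190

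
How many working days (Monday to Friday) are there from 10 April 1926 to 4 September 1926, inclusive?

105 weekdays

10 April 1926 is a Saturday.
The range spans 148 days (inclusive of both endpoints).
148 = 7 × 21 + 1, so there are 21 full weeks plus 1 extra day.
Each full week contributes 5 weekdays (Mon–Fri): 21 × 5 = 105.
The 1 extra day is Sat — none qualify.
Total: 105 + 0 = 105.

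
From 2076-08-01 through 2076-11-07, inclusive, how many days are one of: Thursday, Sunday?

2076-08-01 is a Saturday.
From 2076-08-01 to 2076-11-07 is 99 days inclusive.
99 = 7 × 14 + 1, so there are 14 full weeks plus 1 extra day.
Each full week contributes 2 days from the set (Thu, Sun): 14 × 2 = 28.
The 1 extra day is Saturday — none qualify.
Total: 28 + 0 = 28.

28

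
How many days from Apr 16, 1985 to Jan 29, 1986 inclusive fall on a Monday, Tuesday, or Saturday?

Apr 16, 1985 is a Tuesday.
That's 289 days from start to end, counting both.
289 = 7 × 41 + 2, so there are 41 full weeks plus 2 extra days.
Each full week contributes 3 days from the set (Mon, Tue, Sat): 41 × 3 = 123.
The 2 extra days are Tuesday, Wednesday — 1 of them qualifies.
Total: 123 + 1 = 124.

124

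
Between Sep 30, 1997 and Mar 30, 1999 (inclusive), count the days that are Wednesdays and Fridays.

156

Sep 30, 1997 is a Tuesday.
The range spans 547 days (inclusive of both endpoints).
547 = 7 × 78 + 1, so there are 78 full weeks plus 1 extra day.
Each full week contributes 2 days from the set (Wed, Fri): 78 × 2 = 156.
The 1 extra day is Tuesday — none qualify.
Total: 156 + 0 = 156.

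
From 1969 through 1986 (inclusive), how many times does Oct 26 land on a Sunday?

4

Day of week of October 26 in each year:
1969: Sun ✓, 1970: Mon, 1971: Tue, 1972: Thu, 1973: Fri, 1974: Sat, 1975: Sun ✓, 1976: Tue, 1977: Wed, 1978: Thu, 1979: Fri, 1980: Sun ✓, 1981: Mon, 1982: Tue, 1983: Wed, 1984: Fri, 1985: Sat, 1986: Sun ✓
Sundays: 1969, 1975, 1980, 1986.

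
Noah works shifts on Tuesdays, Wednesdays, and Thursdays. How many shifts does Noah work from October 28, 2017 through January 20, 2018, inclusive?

36

October 28, 2017 is a Saturday.
That's 85 days from start to end, counting both.
85 = 7 × 12 + 1, so there are 12 full weeks plus 1 extra day.
Each full week contributes 3 days from the set (Tue, Wed, Thu): 12 × 3 = 36.
The 1 extra day is Saturday — none qualify.
Total: 36 + 0 = 36.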